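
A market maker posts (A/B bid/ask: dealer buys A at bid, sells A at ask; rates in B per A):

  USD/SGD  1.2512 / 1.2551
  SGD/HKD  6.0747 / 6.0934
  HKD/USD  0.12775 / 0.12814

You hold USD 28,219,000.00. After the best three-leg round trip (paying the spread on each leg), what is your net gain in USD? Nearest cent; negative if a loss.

Best loop USD → HKD → SGD → USD:
USD 28,219,000.00 ÷ 0.12814 (buy HKD at ask) = HKD 220,220,071.80
HKD 220,220,071.80 ÷ 6.0934 (buy SGD at ask) = SGD 36,140,754.23
SGD 36,140,754.23 ÷ 1.2551 (buy USD at ask) = USD 28,795,119.29

Net profit: USD 576,119.29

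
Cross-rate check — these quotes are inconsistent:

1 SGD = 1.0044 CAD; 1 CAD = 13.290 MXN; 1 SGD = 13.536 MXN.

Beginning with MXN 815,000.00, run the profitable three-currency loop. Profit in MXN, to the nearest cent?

Profitable loop is MXN → CAD → SGD → MXN:
MXN 815,000.00 ÷ 13.290 = CAD 61,324.30
CAD 61,324.30 ÷ 1.0044 = SGD 61,055.66
SGD 61,055.66 × 13.536 = MXN 826,449.40
Profit = MXN 826,449.40 − MXN 815,000.00

Profit: MXN 11,449.40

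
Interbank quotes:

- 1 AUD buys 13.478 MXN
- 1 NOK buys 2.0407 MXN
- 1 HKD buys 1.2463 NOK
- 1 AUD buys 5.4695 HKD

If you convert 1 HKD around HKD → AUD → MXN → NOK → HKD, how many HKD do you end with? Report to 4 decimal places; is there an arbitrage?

Around HKD → AUD → MXN → NOK → HKD: 1 ÷ 5.4695 × 13.478 ÷ 2.0407 ÷ 1.2463 = 0.968894
Product < 1; profitable direction is HKD → NOK → MXN → AUD → HKD.

0.9689 (arbitrage exists)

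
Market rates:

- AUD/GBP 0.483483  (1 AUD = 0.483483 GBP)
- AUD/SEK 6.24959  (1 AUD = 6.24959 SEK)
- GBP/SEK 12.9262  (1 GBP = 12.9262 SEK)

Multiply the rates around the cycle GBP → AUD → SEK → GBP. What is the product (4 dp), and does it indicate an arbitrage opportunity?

1.0000 (no arbitrage)

Around GBP → AUD → SEK → GBP: 1 ÷ 0.483483 × 6.24959 ÷ 12.9262 = 0.999999
Product ≈ 1 (deviation 0.000%, within rounding noise).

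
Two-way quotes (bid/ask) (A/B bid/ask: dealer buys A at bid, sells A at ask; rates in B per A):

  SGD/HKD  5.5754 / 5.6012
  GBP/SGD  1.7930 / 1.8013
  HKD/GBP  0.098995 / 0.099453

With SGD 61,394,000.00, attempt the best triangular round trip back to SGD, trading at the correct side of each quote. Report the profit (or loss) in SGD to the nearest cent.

Best loop SGD → GBP → HKD → SGD:
SGD 61,394,000.00 ÷ 1.8013 (buy GBP at ask) = GBP 34,083,162.16
GBP 34,083,162.16 ÷ 0.099453 (buy HKD at ask) = HKD 342,706,224.66
HKD 342,706,224.66 ÷ 5.6012 (buy SGD at ask) = SGD 61,184,429.17

Net result: SGD -209,570.83 (no profitable arbitrage after spreads)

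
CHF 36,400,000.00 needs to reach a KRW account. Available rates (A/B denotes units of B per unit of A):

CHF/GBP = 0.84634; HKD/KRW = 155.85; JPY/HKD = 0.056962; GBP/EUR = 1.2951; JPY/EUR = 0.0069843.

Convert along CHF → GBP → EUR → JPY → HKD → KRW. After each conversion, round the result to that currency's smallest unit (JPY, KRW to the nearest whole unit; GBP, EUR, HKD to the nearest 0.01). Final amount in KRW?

KRW 50,712,930,181

CHF 36,400,000.00 × 0.84634 = GBP 30,806,776.00
GBP 30,806,776.00 × 1.2951 = EUR 39,897,855.60
EUR 39,897,855.60 ÷ 0.0069843 = JPY 5,712,505,992
JPY 5,712,505,992 × 0.056962 = HKD 325,395,766.32
HKD 325,395,766.32 × 155.85 = KRW 50,712,930,181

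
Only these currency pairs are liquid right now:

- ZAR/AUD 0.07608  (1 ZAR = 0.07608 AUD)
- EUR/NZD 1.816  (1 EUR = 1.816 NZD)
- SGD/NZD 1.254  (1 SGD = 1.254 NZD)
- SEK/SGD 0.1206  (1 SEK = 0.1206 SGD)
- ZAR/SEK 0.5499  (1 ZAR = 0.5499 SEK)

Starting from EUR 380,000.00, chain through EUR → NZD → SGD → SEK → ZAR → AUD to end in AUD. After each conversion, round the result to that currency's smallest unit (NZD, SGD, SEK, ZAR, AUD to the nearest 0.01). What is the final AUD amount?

EUR 380,000.00 × 1.816 = NZD 690,080.00
NZD 690,080.00 ÷ 1.254 = SGD 550,303.03
SGD 550,303.03 ÷ 0.1206 = SEK 4,563,043.37
SEK 4,563,043.37 ÷ 0.5499 = ZAR 8,297,951.21
ZAR 8,297,951.21 × 0.07608 = AUD 631,308.13

AUD 631,308.13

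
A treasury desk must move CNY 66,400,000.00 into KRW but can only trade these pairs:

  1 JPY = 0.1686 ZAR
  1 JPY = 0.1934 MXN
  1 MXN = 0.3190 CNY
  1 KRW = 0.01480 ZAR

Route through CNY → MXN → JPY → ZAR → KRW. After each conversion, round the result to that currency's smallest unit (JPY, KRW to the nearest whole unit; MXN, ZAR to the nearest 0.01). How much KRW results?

CNY 66,400,000.00 ÷ 0.3190 = MXN 208,150,470.22
MXN 208,150,470.22 ÷ 0.1934 = JPY 1,076,269,236
JPY 1,076,269,236 × 0.1686 = ZAR 181,458,993.19
ZAR 181,458,993.19 ÷ 0.01480 = KRW 12,260,742,783

KRW 12,260,742,783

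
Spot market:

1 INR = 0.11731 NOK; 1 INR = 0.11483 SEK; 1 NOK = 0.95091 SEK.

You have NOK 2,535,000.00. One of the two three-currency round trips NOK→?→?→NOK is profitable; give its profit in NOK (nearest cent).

Profit: NOK 74,509.48

Profitable loop is NOK → INR → SEK → NOK:
NOK 2,535,000.00 ÷ 0.11731 = INR 21,609,410.96
INR 21,609,410.96 × 0.11483 = SEK 2,481,408.66
SEK 2,481,408.66 ÷ 0.95091 = NOK 2,609,509.48
Profit = NOK 2,609,509.48 − NOK 2,535,000.00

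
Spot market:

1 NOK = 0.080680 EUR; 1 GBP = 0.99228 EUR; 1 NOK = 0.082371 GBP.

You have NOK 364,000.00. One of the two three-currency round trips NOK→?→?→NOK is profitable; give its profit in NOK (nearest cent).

Profit: NOK 4,760.22

Profitable loop is NOK → GBP → EUR → NOK:
NOK 364,000.00 × 0.082371 = GBP 29,983.04
GBP 29,983.04 × 0.99228 = EUR 29,751.57
EUR 29,751.57 ÷ 0.080680 = NOK 368,760.22
Profit = NOK 368,760.22 − NOK 364,000.00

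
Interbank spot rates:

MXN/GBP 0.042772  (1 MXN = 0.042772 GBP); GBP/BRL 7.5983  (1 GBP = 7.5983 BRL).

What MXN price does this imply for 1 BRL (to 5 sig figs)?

1 BRL ÷ 7.5983 = 0.131608 GBP
0.131608 GBP ÷ 0.042772 = 3.07698 MXN

BRL/MXN = 3.0770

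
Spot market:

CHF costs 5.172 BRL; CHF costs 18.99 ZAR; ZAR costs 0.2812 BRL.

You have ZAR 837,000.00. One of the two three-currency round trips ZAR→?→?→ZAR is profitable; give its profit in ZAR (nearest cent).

Profit: ZAR 27,185.99

Profitable loop is ZAR → BRL → CHF → ZAR:
ZAR 837,000.00 × 0.2812 = BRL 235,364.40
BRL 235,364.40 ÷ 5.172 = CHF 45,507.42
CHF 45,507.42 × 18.99 = ZAR 864,185.99
Profit = ZAR 864,185.99 − ZAR 837,000.00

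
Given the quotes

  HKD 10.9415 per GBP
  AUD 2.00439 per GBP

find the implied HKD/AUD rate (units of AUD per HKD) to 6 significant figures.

1 HKD ÷ 10.9415 = 0.0913951 GBP
0.0913951 GBP × 2.00439 = 0.183192 AUD

HKD/AUD = 0.183192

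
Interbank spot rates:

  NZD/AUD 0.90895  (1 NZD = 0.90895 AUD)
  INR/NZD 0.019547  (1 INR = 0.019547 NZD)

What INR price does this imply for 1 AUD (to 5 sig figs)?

AUD/INR = 56.283

1 AUD ÷ 0.90895 = 1.10017 NZD
1.10017 NZD ÷ 0.019547 = 56.2833 INR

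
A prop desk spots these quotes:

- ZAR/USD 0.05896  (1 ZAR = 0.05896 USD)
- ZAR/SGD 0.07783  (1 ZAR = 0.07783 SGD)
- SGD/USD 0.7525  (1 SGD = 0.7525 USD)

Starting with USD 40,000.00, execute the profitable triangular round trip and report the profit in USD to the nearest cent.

Profitable loop is USD → SGD → ZAR → USD:
USD 40,000.00 ÷ 0.7525 = SGD 53,156.15
SGD 53,156.15 ÷ 0.07783 = ZAR 682,977.59
ZAR 682,977.59 × 0.05896 = USD 40,268.36
Profit = USD 40,268.36 − USD 40,000.00

Profit: USD 268.36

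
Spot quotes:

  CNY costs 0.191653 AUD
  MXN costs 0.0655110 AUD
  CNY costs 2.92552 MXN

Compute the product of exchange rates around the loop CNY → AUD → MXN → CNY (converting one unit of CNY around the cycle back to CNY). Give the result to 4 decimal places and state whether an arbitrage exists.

1.0000 (no arbitrage)

Around CNY → AUD → MXN → CNY: 1 × 0.191653 ÷ 0.0655110 ÷ 2.92552 = 0.999996
Product ≈ 1 (deviation 0.000%, within rounding noise).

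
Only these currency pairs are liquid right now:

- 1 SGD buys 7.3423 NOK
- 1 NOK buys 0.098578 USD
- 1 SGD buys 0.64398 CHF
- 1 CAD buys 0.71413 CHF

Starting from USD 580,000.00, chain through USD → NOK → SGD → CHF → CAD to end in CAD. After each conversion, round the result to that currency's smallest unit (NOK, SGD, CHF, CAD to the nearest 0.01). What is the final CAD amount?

USD 580,000.00 ÷ 0.098578 = NOK 5,883,665.73
NOK 5,883,665.73 ÷ 7.3423 = SGD 801,338.24
SGD 801,338.24 × 0.64398 = CHF 516,045.80
CHF 516,045.80 ÷ 0.71413 = CAD 722,621.65

CAD 722,621.65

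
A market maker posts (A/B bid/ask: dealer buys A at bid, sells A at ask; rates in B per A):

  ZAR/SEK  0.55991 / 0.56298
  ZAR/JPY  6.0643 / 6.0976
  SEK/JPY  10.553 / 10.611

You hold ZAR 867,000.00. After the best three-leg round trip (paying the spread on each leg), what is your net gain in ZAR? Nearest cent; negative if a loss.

Net profit: ZAR 13,137.44

Best loop ZAR → JPY → SEK → ZAR:
ZAR 867,000.00 × 6.0643 (sell ZAR at bid) = JPY 5,257,748
JPY 5,257,748 ÷ 10.611 (buy SEK at ask) = SEK 495,499.77
SEK 495,499.77 ÷ 0.56298 (buy ZAR at ask) = ZAR 880,137.44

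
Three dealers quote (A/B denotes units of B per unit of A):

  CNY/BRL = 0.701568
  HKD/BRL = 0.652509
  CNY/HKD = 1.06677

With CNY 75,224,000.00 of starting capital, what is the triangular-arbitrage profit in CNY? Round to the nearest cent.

Profit: CNY 593,401.33

Profitable loop is CNY → BRL → HKD → CNY:
CNY 75,224,000.00 × 0.701568 = BRL 52,774,751.23
BRL 52,774,751.23 ÷ 0.652509 = HKD 80,879,729.22
HKD 80,879,729.22 ÷ 1.06677 = CNY 75,817,401.33
Profit = CNY 75,817,401.33 − CNY 75,224,000.00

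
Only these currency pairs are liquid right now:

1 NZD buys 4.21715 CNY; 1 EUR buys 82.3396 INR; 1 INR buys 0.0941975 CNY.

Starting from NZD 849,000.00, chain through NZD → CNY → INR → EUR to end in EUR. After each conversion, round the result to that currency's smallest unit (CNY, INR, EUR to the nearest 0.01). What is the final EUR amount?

EUR 461,613.61

NZD 849,000.00 × 4.21715 = CNY 3,580,360.35
CNY 3,580,360.35 ÷ 0.0941975 = INR 38,009,080.39
INR 38,009,080.39 ÷ 82.3396 = EUR 461,613.61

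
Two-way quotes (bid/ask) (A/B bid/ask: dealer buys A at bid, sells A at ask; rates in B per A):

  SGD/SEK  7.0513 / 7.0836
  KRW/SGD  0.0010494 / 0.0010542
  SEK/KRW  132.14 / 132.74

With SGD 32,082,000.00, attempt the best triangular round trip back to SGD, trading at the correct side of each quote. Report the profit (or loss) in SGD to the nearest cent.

Best loop SGD → KRW → SEK → SGD:
SGD 32,082,000.00 ÷ 0.0010542 (buy KRW at ask) = KRW 30,432,555,492
KRW 30,432,555,492 ÷ 132.74 (buy SEK at ask) = SEK 229,264,392.74
SEK 229,264,392.74 ÷ 7.0836 (buy SGD at ask) = SGD 32,365,519.33

Net profit: SGD 283,519.33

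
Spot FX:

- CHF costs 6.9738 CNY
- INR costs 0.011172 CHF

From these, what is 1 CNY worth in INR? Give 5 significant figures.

1 CNY ÷ 6.9738 = 0.143394 CHF
0.143394 CHF ÷ 0.011172 = 12.8351 INR

CNY/INR = 12.835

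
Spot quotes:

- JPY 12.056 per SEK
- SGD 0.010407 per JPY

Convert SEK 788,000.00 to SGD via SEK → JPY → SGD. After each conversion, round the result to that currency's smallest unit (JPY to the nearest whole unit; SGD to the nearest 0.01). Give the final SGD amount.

SGD 98,867.83

SEK 788,000.00 × 12.056 = JPY 9,500,128
JPY 9,500,128 × 0.010407 = SGD 98,867.83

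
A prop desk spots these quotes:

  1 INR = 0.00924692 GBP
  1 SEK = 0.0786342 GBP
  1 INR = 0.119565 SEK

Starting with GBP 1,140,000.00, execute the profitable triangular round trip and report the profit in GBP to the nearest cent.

Profit: GBP 19,106.37

Profitable loop is GBP → INR → SEK → GBP:
GBP 1,140,000.00 ÷ 0.00924692 = INR 123,284,293.58
INR 123,284,293.58 × 0.119565 = SEK 14,740,486.56
SEK 14,740,486.56 × 0.0786342 = GBP 1,159,106.37
Profit = GBP 1,159,106.37 − GBP 1,140,000.00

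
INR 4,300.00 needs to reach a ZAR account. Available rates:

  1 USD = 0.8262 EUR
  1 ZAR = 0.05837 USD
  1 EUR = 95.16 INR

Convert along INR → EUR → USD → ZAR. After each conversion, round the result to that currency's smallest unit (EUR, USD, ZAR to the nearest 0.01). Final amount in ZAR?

INR 4,300.00 ÷ 95.16 = EUR 45.19
EUR 45.19 ÷ 0.8262 = USD 54.70
USD 54.70 ÷ 0.05837 = ZAR 937.13

ZAR 937.13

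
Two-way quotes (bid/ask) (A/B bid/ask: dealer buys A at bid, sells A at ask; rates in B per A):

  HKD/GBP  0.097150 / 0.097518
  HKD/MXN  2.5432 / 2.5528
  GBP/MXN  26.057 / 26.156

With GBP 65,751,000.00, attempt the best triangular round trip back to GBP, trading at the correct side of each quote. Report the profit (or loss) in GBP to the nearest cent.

Best loop GBP → HKD → MXN → GBP:
GBP 65,751,000.00 ÷ 0.097518 (buy HKD at ask) = HKD 674,244,754.81
HKD 674,244,754.81 × 2.5432 (sell HKD at bid) = MXN 1,714,739,260.44
MXN 1,714,739,260.44 ÷ 26.156 (buy GBP at ask) = GBP 65,558,161.05

Net result: GBP -192,838.95 (no profitable arbitrage after spreads)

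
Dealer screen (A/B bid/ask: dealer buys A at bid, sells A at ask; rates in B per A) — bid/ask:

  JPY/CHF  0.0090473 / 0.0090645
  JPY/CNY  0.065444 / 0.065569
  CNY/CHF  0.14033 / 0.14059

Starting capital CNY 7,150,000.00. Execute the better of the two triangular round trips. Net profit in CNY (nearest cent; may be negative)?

Best loop CNY → CHF → JPY → CNY:
CNY 7,150,000.00 × 0.14033 (sell CNY at bid) = CHF 1,003,359.50
CHF 1,003,359.50 ÷ 0.0090645 (buy JPY at ask) = JPY 110,691,103
JPY 110,691,103 × 0.065444 (sell JPY at bid) = CNY 7,244,068.52

Net profit: CNY 94,068.52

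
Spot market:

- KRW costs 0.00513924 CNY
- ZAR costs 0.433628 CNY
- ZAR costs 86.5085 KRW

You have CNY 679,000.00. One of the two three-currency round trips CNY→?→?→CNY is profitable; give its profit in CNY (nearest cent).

Profit: CNY 17,161.72

Profitable loop is CNY → ZAR → KRW → CNY:
CNY 679,000.00 ÷ 0.433628 = ZAR 1,565,858.29
ZAR 1,565,858.29 × 86.5085 = KRW 135,460,052
KRW 135,460,052 × 0.00513924 = CNY 696,161.72
Profit = CNY 696,161.72 − CNY 679,000.00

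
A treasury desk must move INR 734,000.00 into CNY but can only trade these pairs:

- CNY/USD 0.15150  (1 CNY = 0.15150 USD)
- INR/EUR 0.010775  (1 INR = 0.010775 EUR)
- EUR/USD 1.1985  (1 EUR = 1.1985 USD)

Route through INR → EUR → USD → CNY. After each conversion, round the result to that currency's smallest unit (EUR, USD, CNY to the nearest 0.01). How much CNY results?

INR 734,000.00 × 0.010775 = EUR 7,908.85
EUR 7,908.85 × 1.1985 = USD 9,478.76
USD 9,478.76 ÷ 0.15150 = CNY 62,566.07

CNY 62,566.07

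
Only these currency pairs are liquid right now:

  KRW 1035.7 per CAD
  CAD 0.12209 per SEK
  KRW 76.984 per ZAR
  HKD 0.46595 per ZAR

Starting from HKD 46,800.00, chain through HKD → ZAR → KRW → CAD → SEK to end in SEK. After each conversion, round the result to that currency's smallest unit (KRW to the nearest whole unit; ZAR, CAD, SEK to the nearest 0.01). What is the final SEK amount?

SEK 61,149.48

HKD 46,800.00 ÷ 0.46595 = ZAR 100,439.96
ZAR 100,439.96 × 76.984 = KRW 7,732,270
KRW 7,732,270 ÷ 1035.7 = CAD 7,465.74
CAD 7,465.74 ÷ 0.12209 = SEK 61,149.48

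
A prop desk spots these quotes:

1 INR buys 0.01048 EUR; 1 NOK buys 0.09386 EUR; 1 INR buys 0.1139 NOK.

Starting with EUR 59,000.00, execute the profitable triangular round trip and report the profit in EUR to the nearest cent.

Profit: EUR 1,185.93

Profitable loop is EUR → INR → NOK → EUR:
EUR 59,000.00 ÷ 0.01048 = INR 5,629,770.99
INR 5,629,770.99 × 0.1139 = NOK 641,230.92
NOK 641,230.92 × 0.09386 = EUR 60,185.93
Profit = EUR 60,185.93 − EUR 59,000.00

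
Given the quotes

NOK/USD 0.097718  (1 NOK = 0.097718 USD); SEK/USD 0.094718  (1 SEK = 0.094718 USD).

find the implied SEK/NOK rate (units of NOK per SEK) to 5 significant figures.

SEK/NOK = 0.96930

1 SEK × 0.094718 = 0.094718 USD
0.094718 USD ÷ 0.097718 = 0.969299 NOK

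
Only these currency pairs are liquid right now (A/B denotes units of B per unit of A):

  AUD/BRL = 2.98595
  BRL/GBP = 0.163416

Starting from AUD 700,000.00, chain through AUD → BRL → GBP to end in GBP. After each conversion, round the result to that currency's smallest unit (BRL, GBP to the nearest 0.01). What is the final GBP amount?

AUD 700,000.00 × 2.98595 = BRL 2,090,165.00
BRL 2,090,165.00 × 0.163416 = GBP 341,566.40

GBP 341,566.40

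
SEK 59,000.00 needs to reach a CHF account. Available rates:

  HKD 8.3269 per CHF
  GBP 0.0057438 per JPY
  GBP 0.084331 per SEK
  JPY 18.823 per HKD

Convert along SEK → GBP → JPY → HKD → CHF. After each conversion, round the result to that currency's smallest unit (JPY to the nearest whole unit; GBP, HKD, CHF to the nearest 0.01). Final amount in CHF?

CHF 5,526.73

SEK 59,000.00 × 0.084331 = GBP 4,975.53
GBP 4,975.53 ÷ 0.0057438 = JPY 866,244
JPY 866,244 ÷ 18.823 = HKD 46,020.51
HKD 46,020.51 ÷ 8.3269 = CHF 5,526.73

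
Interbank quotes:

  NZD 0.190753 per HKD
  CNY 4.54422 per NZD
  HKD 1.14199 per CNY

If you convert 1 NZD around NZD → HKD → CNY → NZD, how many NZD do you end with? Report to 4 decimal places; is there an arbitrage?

1.0102 (arbitrage exists)

Around NZD → HKD → CNY → NZD: 1 ÷ 0.190753 ÷ 1.14199 ÷ 4.54422 = 1.010199
Product > 1; profitable direction is NZD → HKD → CNY → NZD.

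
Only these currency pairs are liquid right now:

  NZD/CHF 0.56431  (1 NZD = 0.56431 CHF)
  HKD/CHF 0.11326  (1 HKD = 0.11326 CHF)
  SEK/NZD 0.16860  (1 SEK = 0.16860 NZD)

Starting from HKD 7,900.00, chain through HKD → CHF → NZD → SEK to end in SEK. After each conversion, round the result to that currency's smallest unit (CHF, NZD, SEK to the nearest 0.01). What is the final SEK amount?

HKD 7,900.00 × 0.11326 = CHF 894.75
CHF 894.75 ÷ 0.56431 = NZD 1,585.56
NZD 1,585.56 ÷ 0.16860 = SEK 9,404.27

SEK 9,404.27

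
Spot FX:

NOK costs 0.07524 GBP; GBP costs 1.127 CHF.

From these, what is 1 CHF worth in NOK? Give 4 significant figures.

CHF/NOK = 11.79

1 CHF ÷ 1.127 = 0.887311 GBP
0.887311 GBP ÷ 0.07524 = 11.7931 NOK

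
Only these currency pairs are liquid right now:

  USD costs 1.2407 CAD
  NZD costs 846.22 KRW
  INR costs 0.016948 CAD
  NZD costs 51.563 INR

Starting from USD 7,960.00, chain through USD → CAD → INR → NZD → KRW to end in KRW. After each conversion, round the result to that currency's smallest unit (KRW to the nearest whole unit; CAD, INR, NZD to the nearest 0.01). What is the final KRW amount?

USD 7,960.00 × 1.2407 = CAD 9,875.97
CAD 9,875.97 ÷ 0.016948 = INR 582,721.86
INR 582,721.86 ÷ 51.563 = NZD 11,301.16
NZD 11,301.16 × 846.22 = KRW 9,563,268

KRW 9,563,268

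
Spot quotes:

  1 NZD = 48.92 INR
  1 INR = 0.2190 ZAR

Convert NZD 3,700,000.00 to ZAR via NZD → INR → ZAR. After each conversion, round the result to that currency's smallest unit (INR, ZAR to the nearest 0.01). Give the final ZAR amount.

NZD 3,700,000.00 × 48.92 = INR 181,004,000.00
INR 181,004,000.00 × 0.2190 = ZAR 39,639,876.00

ZAR 39,639,876.00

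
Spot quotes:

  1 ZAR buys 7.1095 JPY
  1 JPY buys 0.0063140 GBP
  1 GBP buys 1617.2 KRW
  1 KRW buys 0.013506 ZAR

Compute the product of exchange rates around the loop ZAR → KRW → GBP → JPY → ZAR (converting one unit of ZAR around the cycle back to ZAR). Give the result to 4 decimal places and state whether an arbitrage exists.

Around ZAR → KRW → GBP → JPY → ZAR: 1 ÷ 0.013506 ÷ 1617.2 ÷ 0.0063140 ÷ 7.1095 = 1.019919
Product > 1; profitable direction is ZAR → KRW → GBP → JPY → ZAR.

1.0199 (arbitrage exists)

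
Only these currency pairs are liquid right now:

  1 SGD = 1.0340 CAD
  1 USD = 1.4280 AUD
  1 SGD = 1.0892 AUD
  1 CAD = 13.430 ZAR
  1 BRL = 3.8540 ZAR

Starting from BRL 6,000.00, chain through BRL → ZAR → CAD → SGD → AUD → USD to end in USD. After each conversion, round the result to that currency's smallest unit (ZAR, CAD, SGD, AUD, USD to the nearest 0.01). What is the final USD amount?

BRL 6,000.00 × 3.8540 = ZAR 23,124.00
ZAR 23,124.00 ÷ 13.430 = CAD 1,721.82
CAD 1,721.82 ÷ 1.0340 = SGD 1,665.20
SGD 1,665.20 × 1.0892 = AUD 1,813.74
AUD 1,813.74 ÷ 1.4280 = USD 1,270.13

USD 1,270.13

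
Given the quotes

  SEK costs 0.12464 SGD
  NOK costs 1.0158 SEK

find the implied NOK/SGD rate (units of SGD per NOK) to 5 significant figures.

NOK/SGD = 0.12661

1 NOK × 1.0158 = 1.0158 SEK
1.0158 SEK × 0.12464 = 0.126609 SGD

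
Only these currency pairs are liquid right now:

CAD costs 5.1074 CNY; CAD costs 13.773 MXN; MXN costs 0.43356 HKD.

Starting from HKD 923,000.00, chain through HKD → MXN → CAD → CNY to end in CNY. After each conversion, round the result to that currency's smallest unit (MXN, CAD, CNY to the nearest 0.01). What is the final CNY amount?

HKD 923,000.00 ÷ 0.43356 = MXN 2,128,886.43
MXN 2,128,886.43 ÷ 13.773 = CAD 154,569.55
CAD 154,569.55 × 5.1074 = CNY 789,448.52

CNY 789,448.52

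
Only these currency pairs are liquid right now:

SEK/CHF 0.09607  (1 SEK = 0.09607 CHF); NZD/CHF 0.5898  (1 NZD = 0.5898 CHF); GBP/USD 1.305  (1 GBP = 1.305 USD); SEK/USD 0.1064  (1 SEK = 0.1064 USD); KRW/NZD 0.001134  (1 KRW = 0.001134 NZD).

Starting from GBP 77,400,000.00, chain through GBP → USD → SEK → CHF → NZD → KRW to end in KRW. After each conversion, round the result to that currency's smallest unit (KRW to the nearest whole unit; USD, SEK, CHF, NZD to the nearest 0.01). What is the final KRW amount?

KRW 136,357,745,564

GBP 77,400,000.00 × 1.305 = USD 101,007,000.00
USD 101,007,000.00 ÷ 0.1064 = SEK 949,313,909.77
SEK 949,313,909.77 × 0.09607 = CHF 91,200,587.31
CHF 91,200,587.31 ÷ 0.5898 = NZD 154,629,683.47
NZD 154,629,683.47 ÷ 0.001134 = KRW 136,357,745,564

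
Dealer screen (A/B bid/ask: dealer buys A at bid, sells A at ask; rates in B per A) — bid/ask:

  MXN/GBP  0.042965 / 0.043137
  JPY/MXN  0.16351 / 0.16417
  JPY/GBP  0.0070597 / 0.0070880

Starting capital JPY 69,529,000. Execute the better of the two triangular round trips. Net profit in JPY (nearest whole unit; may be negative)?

Best loop JPY → GBP → MXN → JPY:
JPY 69,529,000 × 0.0070597 (sell JPY at bid) = GBP 490,853.88
GBP 490,853.88 ÷ 0.043137 (buy MXN at ask) = MXN 11,378,952.67
MXN 11,378,952.67 ÷ 0.16417 (buy JPY at ask) = JPY 69,312,010

Net result: JPY -216,990 (no profitable arbitrage after spreads)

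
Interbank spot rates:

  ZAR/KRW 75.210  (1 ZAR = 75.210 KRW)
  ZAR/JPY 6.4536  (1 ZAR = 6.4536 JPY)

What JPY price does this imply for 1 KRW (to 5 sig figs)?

1 KRW ÷ 75.210 = 0.0132961 ZAR
0.0132961 ZAR × 6.4536 = 0.0858077 JPY

KRW/JPY = 0.085808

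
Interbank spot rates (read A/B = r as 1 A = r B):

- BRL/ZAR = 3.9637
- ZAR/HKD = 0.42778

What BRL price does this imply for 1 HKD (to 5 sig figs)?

HKD/BRL = 0.58976

1 HKD ÷ 0.42778 = 2.33765 ZAR
2.33765 ZAR ÷ 3.9637 = 0.589765 BRL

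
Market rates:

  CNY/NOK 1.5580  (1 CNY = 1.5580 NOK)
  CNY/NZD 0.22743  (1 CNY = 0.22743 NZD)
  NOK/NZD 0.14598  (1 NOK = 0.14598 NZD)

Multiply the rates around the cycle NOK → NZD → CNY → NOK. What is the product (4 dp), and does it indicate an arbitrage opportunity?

Around NOK → NZD → CNY → NOK: 1 × 0.14598 ÷ 0.22743 × 1.5580 = 1.000030
Product ≈ 1 (deviation 0.003%, within rounding noise).

1.0000 (no arbitrage)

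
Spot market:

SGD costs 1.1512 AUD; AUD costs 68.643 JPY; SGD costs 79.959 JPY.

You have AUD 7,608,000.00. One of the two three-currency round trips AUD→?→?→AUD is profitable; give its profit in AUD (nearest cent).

Profit: AUD 90,228.92

Profitable loop is AUD → SGD → JPY → AUD:
AUD 7,608,000.00 ÷ 1.1512 = SGD 6,608,756.08
SGD 6,608,756.08 × 79.959 = JPY 528,429,527
JPY 528,429,527 ÷ 68.643 = AUD 7,698,228.92
Profit = AUD 7,698,228.92 − AUD 7,608,000.00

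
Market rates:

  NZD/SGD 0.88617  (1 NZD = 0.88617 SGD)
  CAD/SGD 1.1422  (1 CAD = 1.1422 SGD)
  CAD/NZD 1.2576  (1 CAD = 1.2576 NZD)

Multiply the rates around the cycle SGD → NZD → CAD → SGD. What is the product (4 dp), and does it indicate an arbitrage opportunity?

1.0249 (arbitrage exists)

Around SGD → NZD → CAD → SGD: 1 ÷ 0.88617 ÷ 1.2576 × 1.1422 = 1.024903
Product > 1; profitable direction is SGD → NZD → CAD → SGD.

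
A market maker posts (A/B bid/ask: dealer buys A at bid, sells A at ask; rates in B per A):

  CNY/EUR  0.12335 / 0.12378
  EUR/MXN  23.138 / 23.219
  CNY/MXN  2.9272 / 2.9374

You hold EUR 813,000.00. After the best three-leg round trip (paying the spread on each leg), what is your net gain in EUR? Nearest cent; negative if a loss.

Net profit: EUR 15,035.49

Best loop EUR → CNY → MXN → EUR:
EUR 813,000.00 ÷ 0.12378 (buy CNY at ask) = CNY 6,568,104.70
CNY 6,568,104.70 × 2.9272 (sell CNY at bid) = MXN 19,226,156.08
MXN 19,226,156.08 ÷ 23.219 (buy EUR at ask) = EUR 828,035.49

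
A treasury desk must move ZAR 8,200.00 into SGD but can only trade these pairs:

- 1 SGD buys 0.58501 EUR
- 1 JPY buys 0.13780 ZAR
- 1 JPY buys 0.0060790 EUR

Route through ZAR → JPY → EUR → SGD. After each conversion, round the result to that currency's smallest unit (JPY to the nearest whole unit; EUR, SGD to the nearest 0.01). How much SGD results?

SGD 618.35

ZAR 8,200.00 ÷ 0.13780 = JPY 59,507
JPY 59,507 × 0.0060790 = EUR 361.74
EUR 361.74 ÷ 0.58501 = SGD 618.35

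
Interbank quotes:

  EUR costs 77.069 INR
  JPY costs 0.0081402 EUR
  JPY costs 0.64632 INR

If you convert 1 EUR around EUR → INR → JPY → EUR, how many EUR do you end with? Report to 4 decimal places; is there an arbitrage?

Around EUR → INR → JPY → EUR: 1 × 77.069 ÷ 0.64632 × 0.0081402 = 0.970660
Product < 1; profitable direction is EUR → JPY → INR → EUR.

0.9707 (arbitrage exists)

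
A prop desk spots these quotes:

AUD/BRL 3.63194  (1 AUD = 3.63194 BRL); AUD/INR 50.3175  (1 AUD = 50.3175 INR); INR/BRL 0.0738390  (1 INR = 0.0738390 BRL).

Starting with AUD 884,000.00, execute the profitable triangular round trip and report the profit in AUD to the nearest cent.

Profit: AUD 20,312.35

Profitable loop is AUD → INR → BRL → AUD:
AUD 884,000.00 × 50.3175 = INR 44,480,670.00
INR 44,480,670.00 × 0.0738390 = BRL 3,284,408.19
BRL 3,284,408.19 ÷ 3.63194 = AUD 904,312.35
Profit = AUD 904,312.35 − AUD 884,000.00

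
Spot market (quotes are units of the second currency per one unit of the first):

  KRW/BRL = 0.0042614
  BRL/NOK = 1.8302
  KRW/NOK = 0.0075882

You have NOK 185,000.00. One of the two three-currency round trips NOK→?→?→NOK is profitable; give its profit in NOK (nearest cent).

Profit: NOK 5,144.52

Profitable loop is NOK → KRW → BRL → NOK:
NOK 185,000.00 ÷ 0.0075882 = KRW 24,379,958
KRW 24,379,958 × 0.0042614 = BRL 103,892.75
BRL 103,892.75 × 1.8302 = NOK 190,144.52
Profit = NOK 190,144.52 − NOK 185,000.00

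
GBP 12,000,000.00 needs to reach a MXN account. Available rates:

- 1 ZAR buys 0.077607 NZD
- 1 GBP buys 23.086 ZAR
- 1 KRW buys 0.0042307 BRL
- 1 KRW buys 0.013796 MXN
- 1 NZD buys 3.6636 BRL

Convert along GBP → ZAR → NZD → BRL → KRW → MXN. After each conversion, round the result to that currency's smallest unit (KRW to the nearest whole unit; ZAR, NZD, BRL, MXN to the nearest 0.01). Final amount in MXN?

MXN 256,850,158.70

GBP 12,000,000.00 × 23.086 = ZAR 277,032,000.00
ZAR 277,032,000.00 × 0.077607 = NZD 21,499,622.42
NZD 21,499,622.42 × 3.6636 = BRL 78,766,016.70
BRL 78,766,016.70 ÷ 0.0042307 = KRW 18,617,726,783
KRW 18,617,726,783 × 0.013796 = MXN 256,850,158.70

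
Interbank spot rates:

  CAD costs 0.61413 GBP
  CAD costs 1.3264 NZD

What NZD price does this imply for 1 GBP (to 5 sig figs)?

1 GBP ÷ 0.61413 = 1.62832 CAD
1.62832 CAD × 1.3264 = 2.1598 NZD

GBP/NZD = 2.1598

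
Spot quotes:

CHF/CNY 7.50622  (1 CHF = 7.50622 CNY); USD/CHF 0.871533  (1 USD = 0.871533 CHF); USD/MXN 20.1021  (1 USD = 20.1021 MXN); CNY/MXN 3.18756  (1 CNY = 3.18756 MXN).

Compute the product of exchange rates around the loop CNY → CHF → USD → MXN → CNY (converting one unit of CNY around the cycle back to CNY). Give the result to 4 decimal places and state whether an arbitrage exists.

Around CNY → CHF → USD → MXN → CNY: 1 ÷ 7.50622 ÷ 0.871533 × 20.1021 ÷ 3.18756 = 0.964002
Product < 1; profitable direction is CNY → MXN → USD → CHF → CNY.

0.9640 (arbitrage exists)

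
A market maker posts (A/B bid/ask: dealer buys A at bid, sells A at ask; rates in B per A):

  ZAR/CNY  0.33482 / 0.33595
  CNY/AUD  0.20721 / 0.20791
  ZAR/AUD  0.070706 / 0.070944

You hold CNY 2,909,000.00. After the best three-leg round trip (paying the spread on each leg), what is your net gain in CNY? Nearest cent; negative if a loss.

Best loop CNY → ZAR → AUD → CNY:
CNY 2,909,000.00 ÷ 0.33595 (buy ZAR at ask) = ZAR 8,659,026.64
ZAR 8,659,026.64 × 0.070706 (sell ZAR at bid) = AUD 612,245.14
AUD 612,245.14 ÷ 0.20791 (buy CNY at ask) = CNY 2,944,760.41

Net profit: CNY 35,760.41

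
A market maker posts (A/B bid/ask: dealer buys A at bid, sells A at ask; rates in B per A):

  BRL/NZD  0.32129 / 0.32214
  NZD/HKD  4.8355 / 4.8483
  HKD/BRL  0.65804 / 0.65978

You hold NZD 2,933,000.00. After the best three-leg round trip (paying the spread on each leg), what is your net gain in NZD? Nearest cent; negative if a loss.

Net profit: NZD 65,492.40

Best loop NZD → HKD → BRL → NZD:
NZD 2,933,000.00 × 4.8355 (sell NZD at bid) = HKD 14,182,521.50
HKD 14,182,521.50 × 0.65804 (sell HKD at bid) = BRL 9,332,666.45
BRL 9,332,666.45 × 0.32129 (sell BRL at bid) = NZD 2,998,492.40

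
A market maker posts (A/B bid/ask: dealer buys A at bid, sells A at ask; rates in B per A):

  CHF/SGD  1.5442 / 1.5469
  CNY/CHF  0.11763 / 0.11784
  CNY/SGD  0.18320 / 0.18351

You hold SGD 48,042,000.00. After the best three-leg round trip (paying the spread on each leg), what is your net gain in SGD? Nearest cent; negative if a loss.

Best loop SGD → CHF → CNY → SGD:
SGD 48,042,000.00 ÷ 1.5469 (buy CHF at ask) = CHF 31,056,952.61
CHF 31,056,952.61 ÷ 0.11784 (buy CNY at ask) = CNY 263,551,872.16
CNY 263,551,872.16 × 0.18320 (sell CNY at bid) = SGD 48,282,702.98

Net profit: SGD 240,702.98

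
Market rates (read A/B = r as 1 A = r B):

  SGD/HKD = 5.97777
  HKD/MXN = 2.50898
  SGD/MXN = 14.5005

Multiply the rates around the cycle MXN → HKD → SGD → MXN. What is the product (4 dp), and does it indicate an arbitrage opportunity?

Around MXN → HKD → SGD → MXN: 1 ÷ 2.50898 ÷ 5.97777 × 14.5005 = 0.966822
Product < 1; profitable direction is MXN → SGD → HKD → MXN.

0.9668 (arbitrage exists)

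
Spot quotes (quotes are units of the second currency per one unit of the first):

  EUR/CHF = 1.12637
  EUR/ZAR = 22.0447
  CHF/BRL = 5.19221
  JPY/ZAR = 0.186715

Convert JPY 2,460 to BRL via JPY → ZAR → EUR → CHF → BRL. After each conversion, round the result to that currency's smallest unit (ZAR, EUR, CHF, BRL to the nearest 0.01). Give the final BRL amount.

JPY 2,460 × 0.186715 = ZAR 459.32
ZAR 459.32 ÷ 22.0447 = EUR 20.84
EUR 20.84 × 1.12637 = CHF 23.47
CHF 23.47 × 5.19221 = BRL 121.86

BRL 121.86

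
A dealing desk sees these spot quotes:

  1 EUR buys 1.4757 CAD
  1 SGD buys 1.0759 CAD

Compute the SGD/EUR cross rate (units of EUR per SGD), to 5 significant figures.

SGD/EUR = 0.72908

1 SGD × 1.0759 = 1.0759 CAD
1.0759 CAD ÷ 1.4757 = 0.729078 EUR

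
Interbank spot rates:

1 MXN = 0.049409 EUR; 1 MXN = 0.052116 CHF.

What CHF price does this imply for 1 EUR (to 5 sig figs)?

EUR/CHF = 1.0548

1 EUR ÷ 0.049409 = 20.2392 MXN
20.2392 MXN × 0.052116 = 1.05479 CHF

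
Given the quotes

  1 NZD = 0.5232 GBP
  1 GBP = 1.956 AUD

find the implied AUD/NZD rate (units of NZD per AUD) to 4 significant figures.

1 AUD ÷ 1.956 = 0.511247 GBP
0.511247 GBP ÷ 0.5232 = 0.977155 NZD

AUD/NZD = 0.9772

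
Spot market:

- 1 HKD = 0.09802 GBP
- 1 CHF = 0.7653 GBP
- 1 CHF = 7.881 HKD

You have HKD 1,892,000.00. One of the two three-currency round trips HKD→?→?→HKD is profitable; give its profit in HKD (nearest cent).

Profitable loop is HKD → GBP → CHF → HKD:
HKD 1,892,000.00 × 0.09802 = GBP 185,453.84
GBP 185,453.84 ÷ 0.7653 = CHF 242,328.29
CHF 242,328.29 × 7.881 = HKD 1,909,789.25
Profit = HKD 1,909,789.25 − HKD 1,892,000.00

Profit: HKD 17,789.25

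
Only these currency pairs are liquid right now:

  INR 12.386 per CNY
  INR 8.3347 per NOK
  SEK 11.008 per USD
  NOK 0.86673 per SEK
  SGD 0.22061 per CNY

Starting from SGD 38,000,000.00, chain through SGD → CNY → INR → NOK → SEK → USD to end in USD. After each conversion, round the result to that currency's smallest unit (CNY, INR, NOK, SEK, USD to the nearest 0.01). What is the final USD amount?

USD 26,829,171.11

SGD 38,000,000.00 ÷ 0.22061 = CNY 172,249,671.37
CNY 172,249,671.37 × 12.386 = INR 2,133,484,429.59
INR 2,133,484,429.59 ÷ 8.3347 = NOK 255,976,151.46
NOK 255,976,151.46 ÷ 0.86673 = SEK 295,335,515.63
SEK 295,335,515.63 ÷ 11.008 = USD 26,829,171.11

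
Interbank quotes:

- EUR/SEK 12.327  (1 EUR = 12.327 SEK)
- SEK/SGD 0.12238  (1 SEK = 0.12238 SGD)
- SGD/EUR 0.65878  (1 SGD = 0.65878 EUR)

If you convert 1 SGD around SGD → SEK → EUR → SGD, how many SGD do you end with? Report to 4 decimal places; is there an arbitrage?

1.0062 (arbitrage exists)

Around SGD → SEK → EUR → SGD: 1 ÷ 0.12238 ÷ 12.327 ÷ 0.65878 = 1.006217
Product > 1; profitable direction is SGD → SEK → EUR → SGD.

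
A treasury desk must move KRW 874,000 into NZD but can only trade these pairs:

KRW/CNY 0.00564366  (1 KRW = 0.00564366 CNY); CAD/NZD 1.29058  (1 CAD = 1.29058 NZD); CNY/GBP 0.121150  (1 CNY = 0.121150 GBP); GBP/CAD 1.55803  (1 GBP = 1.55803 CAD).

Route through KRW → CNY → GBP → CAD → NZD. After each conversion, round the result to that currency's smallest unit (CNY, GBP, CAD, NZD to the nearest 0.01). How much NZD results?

KRW 874,000 × 0.00564366 = CNY 4,932.56
CNY 4,932.56 × 0.121150 = GBP 597.58
GBP 597.58 × 1.55803 = CAD 931.05
CAD 931.05 × 1.29058 = NZD 1,201.59

NZD 1,201.59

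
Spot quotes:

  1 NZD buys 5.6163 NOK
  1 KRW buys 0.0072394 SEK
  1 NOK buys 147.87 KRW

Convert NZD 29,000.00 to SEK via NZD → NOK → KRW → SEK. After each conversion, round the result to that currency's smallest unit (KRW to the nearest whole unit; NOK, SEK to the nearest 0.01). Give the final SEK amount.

SEK 174,353.61

NZD 29,000.00 × 5.6163 = NOK 162,872.70
NOK 162,872.70 × 147.87 = KRW 24,083,986
KRW 24,083,986 × 0.0072394 = SEK 174,353.61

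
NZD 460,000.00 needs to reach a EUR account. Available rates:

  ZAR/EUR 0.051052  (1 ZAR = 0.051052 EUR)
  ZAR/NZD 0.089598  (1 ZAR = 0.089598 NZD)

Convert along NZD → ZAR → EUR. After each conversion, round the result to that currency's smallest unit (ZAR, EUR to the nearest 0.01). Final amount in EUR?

NZD 460,000.00 ÷ 0.089598 = ZAR 5,134,043.17
ZAR 5,134,043.17 × 0.051052 = EUR 262,103.17

EUR 262,103.17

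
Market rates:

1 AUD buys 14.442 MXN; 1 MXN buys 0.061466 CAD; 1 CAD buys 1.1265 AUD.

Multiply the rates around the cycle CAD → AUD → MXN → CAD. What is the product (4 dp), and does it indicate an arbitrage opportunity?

1.0000 (no arbitrage)

Around CAD → AUD → MXN → CAD: 1 × 1.1265 × 14.442 × 0.061466 = 0.999985
Product ≈ 1 (deviation 0.001%, within rounding noise).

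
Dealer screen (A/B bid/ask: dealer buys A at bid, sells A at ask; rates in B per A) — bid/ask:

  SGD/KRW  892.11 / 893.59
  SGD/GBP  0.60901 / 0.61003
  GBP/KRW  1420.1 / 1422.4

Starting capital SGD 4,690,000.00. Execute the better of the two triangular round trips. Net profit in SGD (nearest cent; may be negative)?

Net profit: SGD 131,901.27

Best loop SGD → KRW → GBP → SGD:
SGD 4,690,000.00 × 892.11 (sell SGD at bid) = KRW 4,183,995,900
KRW 4,183,995,900 ÷ 1422.4 (buy GBP at ask) = GBP 2,941,504.43
GBP 2,941,504.43 ÷ 0.61003 (buy SGD at ask) = SGD 4,821,901.27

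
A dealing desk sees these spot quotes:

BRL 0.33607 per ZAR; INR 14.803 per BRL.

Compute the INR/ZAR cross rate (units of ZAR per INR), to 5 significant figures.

INR/ZAR = 0.20101

1 INR ÷ 14.803 = 0.0675539 BRL
0.0675539 BRL ÷ 0.33607 = 0.201011 ZAR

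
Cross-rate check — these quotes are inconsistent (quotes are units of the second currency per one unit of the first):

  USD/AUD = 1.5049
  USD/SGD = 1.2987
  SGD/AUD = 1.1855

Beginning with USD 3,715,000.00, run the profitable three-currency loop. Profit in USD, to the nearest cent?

Profit: USD 85,682.36

Profitable loop is USD → SGD → AUD → USD:
USD 3,715,000.00 × 1.2987 = SGD 4,824,670.50
SGD 4,824,670.50 × 1.1855 = AUD 5,719,646.88
AUD 5,719,646.88 ÷ 1.5049 = USD 3,800,682.36
Profit = USD 3,800,682.36 − USD 3,715,000.00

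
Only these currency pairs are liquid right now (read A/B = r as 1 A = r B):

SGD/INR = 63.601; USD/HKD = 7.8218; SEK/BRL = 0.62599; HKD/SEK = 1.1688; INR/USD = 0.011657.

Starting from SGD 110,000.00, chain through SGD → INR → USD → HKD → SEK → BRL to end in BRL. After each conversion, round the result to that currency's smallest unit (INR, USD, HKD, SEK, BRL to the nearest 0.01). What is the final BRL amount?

SGD 110,000.00 × 63.601 = INR 6,996,110.00
INR 6,996,110.00 × 0.011657 = USD 81,553.65
USD 81,553.65 × 7.8218 = HKD 637,896.34
HKD 637,896.34 × 1.1688 = SEK 745,573.24
SEK 745,573.24 × 0.62599 = BRL 466,721.39

BRL 466,721.39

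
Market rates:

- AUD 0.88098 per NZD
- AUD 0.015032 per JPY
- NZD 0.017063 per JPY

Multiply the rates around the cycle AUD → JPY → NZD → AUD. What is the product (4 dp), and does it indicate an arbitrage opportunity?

1.0000 (no arbitrage)

Around AUD → JPY → NZD → AUD: 1 ÷ 0.015032 × 0.017063 × 0.88098 = 1.000011
Product ≈ 1 (deviation 0.001%, within rounding noise).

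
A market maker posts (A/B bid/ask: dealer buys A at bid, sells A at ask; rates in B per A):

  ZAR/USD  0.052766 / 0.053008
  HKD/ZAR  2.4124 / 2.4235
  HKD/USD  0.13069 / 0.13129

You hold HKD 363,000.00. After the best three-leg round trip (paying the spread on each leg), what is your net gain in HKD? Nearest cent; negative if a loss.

Net profit: HKD 6,287.44

Best loop HKD → USD → ZAR → HKD:
HKD 363,000.00 × 0.13069 (sell HKD at bid) = USD 47,440.47
USD 47,440.47 ÷ 0.053008 (buy ZAR at ask) = ZAR 894,968.12
ZAR 894,968.12 ÷ 2.4235 (buy HKD at ask) = HKD 369,287.44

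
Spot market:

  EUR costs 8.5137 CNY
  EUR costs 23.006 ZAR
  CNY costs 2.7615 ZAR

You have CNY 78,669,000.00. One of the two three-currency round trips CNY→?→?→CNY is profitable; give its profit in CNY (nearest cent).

Profit: CNY 1,725,419.66

Profitable loop is CNY → ZAR → EUR → CNY:
CNY 78,669,000.00 × 2.7615 = ZAR 217,244,443.50
ZAR 217,244,443.50 ÷ 23.006 = EUR 9,442,947.21
EUR 9,442,947.21 × 8.5137 = CNY 80,394,419.66
Profit = CNY 80,394,419.66 − CNY 78,669,000.00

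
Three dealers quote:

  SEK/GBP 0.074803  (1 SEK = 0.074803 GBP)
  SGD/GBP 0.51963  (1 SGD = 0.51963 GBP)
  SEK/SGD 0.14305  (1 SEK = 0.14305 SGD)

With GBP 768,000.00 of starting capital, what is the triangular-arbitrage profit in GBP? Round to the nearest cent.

Profit: GBP 4,855.24

Profitable loop is GBP → SGD → SEK → GBP:
GBP 768,000.00 ÷ 0.51963 = SGD 1,477,974.71
SGD 1,477,974.71 ÷ 0.14305 = SEK 10,331,874.96
SEK 10,331,874.96 × 0.074803 = GBP 772,855.24
Profit = GBP 772,855.24 − GBP 768,000.00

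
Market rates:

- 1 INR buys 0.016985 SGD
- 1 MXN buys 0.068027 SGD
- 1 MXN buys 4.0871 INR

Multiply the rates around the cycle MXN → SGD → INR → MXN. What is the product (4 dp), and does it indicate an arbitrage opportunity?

0.9799 (arbitrage exists)

Around MXN → SGD → INR → MXN: 1 × 0.068027 ÷ 0.016985 ÷ 4.0871 = 0.979942
Product < 1; profitable direction is MXN → INR → SGD → MXN.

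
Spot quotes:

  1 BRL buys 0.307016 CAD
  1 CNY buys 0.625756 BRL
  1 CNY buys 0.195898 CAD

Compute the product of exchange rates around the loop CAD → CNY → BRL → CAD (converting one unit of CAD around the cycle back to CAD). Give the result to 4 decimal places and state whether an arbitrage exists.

Around CAD → CNY → BRL → CAD: 1 ÷ 0.195898 × 0.625756 × 0.307016 = 0.980700
Product < 1; profitable direction is CAD → BRL → CNY → CAD.

0.9807 (arbitrage exists)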